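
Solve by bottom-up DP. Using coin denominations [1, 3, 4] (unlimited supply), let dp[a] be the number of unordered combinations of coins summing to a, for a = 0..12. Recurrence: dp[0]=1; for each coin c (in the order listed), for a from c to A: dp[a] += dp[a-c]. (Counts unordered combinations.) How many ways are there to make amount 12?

after  coin     0     1     2     3     4     5     6     7     8     9    10    11    12
          1     1     1     1     1     1     1     1     1     1     1     1     1     1
          3     1     1     1     2     2     2     3     3     3     4     4     4     5
          4     1     1     1     2     3     3     4     5     6     7     8     9    11

11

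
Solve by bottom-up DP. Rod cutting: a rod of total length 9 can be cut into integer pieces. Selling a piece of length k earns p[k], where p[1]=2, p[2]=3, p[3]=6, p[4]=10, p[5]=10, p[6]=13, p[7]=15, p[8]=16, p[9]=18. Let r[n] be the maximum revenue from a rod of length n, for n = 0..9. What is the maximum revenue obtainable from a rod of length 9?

22

   n    0    1    2    3    4    5    6    7    8    9
r[n]    0    2    4    6   10   12   14   16   20   22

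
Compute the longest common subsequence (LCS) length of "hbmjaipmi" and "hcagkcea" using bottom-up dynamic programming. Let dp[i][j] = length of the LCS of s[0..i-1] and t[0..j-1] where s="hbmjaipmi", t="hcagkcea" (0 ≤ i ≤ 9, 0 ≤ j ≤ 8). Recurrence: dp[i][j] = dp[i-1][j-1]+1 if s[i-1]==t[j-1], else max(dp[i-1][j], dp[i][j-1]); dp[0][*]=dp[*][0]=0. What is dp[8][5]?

2

   ''  h  c  a  g  k  c  e  a
''  0  0  0  0  0  0  0  0  0
 h  0  1  1  1  1  1  1  1  1
 b  0  1  1  1  1  1  1  1  1
 m  0  1  1  1  1  1  1  1  1
 j  0  1  1  1  1  1  1  1  1
 a  0  1  1  2  2  2  2  2  2
 i  0  1  1  2  2  2  2  2  2
 p  0  1  1  2  2  2  2  2  2
 m  0  1  1  2  2  2  2  2  2
 i  0  1  1  2  2  2  2  2  2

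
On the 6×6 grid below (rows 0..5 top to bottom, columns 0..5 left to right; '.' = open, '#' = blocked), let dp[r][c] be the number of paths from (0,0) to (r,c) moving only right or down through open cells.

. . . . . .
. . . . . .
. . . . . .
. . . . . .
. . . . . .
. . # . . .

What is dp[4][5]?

r\c   0   1   2   3   4   5
  0   1   1   1   1   1   1
  1   1   2   3   4   5   6
  2   1   3   6  10  15  21
  3   1   4  10  20  35  56
  4   1   5  15  35  70 126
  5   1   6   0  35 105 231

126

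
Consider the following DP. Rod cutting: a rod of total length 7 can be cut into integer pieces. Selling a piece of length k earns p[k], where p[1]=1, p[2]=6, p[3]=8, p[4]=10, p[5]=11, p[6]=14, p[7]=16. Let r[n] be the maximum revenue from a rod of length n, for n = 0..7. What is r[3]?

   n    0    1    2    3    4    5    6    7
r[n]    0    1    6    8   12   14   18   20

8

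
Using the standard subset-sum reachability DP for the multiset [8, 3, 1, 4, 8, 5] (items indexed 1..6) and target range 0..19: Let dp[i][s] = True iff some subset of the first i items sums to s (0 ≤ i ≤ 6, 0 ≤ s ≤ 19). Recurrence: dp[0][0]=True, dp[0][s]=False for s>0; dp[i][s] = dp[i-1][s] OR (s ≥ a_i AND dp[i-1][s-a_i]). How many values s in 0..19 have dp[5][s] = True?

15

i\s   0   1   2   3   4   5   6   7   8   9  10  11  12  13  14  15  16  17  18  19
  0   T   F   F   F   F   F   F   F   F   F   F   F   F   F   F   F   F   F   F   F
  1   T   F   F   F   F   F   F   F   T   F   F   F   F   F   F   F   F   F   F   F
  2   T   F   F   T   F   F   F   F   T   F   F   T   F   F   F   F   F   F   F   F
  3   T   T   F   T   T   F   F   F   T   T   F   T   T   F   F   F   F   F   F   F
  4   T   T   F   T   T   T   F   T   T   T   F   T   T   T   F   T   T   F   F   F
  5   T   T   F   T   T   T   F   T   T   T   F   T   T   T   F   T   T   T   F   T
  6   T   T   F   T   T   T   T   T   T   T   T   T   T   T   T   T   T   T   T   T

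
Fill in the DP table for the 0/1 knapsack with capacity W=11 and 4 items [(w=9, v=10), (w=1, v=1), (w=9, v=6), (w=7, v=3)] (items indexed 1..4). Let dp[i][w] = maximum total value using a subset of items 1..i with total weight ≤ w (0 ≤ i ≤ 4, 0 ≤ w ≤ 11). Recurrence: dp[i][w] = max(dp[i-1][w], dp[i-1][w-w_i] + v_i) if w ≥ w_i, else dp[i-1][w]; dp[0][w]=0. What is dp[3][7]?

1

i\w   0   1   2   3   4   5   6   7   8   9  10  11
  0   0   0   0   0   0   0   0   0   0   0   0   0
  1   0   0   0   0   0   0   0   0   0  10  10  10
  2   0   1   1   1   1   1   1   1   1  10  11  11
  3   0   1   1   1   1   1   1   1   1  10  11  11
  4   0   1   1   1   1   1   1   3   4  10  11  11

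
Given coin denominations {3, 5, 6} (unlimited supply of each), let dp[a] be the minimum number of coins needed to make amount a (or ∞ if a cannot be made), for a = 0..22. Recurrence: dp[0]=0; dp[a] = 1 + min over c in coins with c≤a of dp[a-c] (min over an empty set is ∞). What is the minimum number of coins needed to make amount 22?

 a  0  1  2  3  4  5  6  7  8  9 10 11 12 13 14 15 16 17 18 19 20 21 22
dp  0  -  -  1  -  1  1  -  2  2  2  2  2  3  3  3  3  3  3  4  4  4  4
(- denotes ∞ / unreachable)

4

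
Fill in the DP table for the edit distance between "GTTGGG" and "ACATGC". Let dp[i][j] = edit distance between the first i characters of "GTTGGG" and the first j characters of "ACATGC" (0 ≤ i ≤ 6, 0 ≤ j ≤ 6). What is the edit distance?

5

   ''  A  C  A  T  G  C
''  0  1  2  3  4  5  6
 G  1  1  2  3  4  4  5
 T  2  2  2  3  3  4  5
 T  3  3  3  3  3  4  5
 G  4  4  4  4  4  3  4
 G  5  5  5  5  5  4  4
 G  6  6  6  6  6  5  5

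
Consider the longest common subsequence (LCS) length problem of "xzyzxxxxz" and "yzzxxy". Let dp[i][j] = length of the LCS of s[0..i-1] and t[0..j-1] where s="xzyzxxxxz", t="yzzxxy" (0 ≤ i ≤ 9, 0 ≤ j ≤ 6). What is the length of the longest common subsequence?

   ''  y  z  z  x  x  y
''  0  0  0  0  0  0  0
 x  0  0  0  0  1  1  1
 z  0  0  1  1  1  1  1
 y  0  1  1  1  1  1  2
 z  0  1  2  2  2  2  2
 x  0  1  2  2  3  3  3
 x  0  1  2  2  3  4  4
 x  0  1  2  2  3  4  4
 x  0  1  2  2  3  4  4
 z  0  1  2  3  3  4  4

4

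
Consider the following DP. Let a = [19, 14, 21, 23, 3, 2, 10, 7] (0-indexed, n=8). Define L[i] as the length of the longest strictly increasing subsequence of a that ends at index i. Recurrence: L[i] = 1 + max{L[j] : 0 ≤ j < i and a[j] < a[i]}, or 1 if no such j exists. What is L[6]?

2

   i    0    1    2    3    4    5    6    7
a[i]   19   14   21   23    3    2   10    7
L[i]    1    1    2    3    1    1    2    2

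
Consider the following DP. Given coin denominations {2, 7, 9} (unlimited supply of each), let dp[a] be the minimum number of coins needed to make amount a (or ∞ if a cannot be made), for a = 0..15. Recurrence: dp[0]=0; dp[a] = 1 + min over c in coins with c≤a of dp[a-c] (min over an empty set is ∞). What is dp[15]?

 a  0  1  2  3  4  5  6  7  8  9 10 11 12 13 14 15
dp  0  -  1  -  2  -  3  1  4  1  5  2  6  3  2  4
(- denotes ∞ / unreachable)

4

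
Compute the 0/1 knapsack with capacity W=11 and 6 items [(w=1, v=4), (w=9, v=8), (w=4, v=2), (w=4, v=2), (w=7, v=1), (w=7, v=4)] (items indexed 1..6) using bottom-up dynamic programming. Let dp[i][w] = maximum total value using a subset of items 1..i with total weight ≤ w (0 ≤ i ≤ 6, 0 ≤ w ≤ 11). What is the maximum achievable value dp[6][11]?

12

i\w   0   1   2   3   4   5   6   7   8   9  10  11
  0   0   0   0   0   0   0   0   0   0   0   0   0
  1   0   4   4   4   4   4   4   4   4   4   4   4
  2   0   4   4   4   4   4   4   4   4   8  12  12
  3   0   4   4   4   4   6   6   6   6   8  12  12
  4   0   4   4   4   4   6   6   6   6   8  12  12
  5   0   4   4   4   4   6   6   6   6   8  12  12
  6   0   4   4   4   4   6   6   6   8   8  12  12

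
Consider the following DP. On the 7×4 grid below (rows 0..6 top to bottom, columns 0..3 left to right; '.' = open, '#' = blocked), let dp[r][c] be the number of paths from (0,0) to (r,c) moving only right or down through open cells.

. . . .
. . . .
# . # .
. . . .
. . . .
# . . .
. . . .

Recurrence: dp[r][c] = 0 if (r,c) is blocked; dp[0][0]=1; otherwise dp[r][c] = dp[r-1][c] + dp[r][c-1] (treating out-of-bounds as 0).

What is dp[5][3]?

r\c   0   1   2   3
  0   1   1   1   1
  1   1   2   3   4
  2   0   2   0   4
  3   0   2   2   6
  4   0   2   4  10
  5   0   2   6  16
  6   0   2   8  24

16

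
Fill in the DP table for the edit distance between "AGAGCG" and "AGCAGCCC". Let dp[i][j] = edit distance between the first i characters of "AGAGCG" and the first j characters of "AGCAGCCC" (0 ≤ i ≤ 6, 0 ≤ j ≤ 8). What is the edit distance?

3

   ''  A  G  C  A  G  C  C  C
''  0  1  2  3  4  5  6  7  8
 A  1  0  1  2  3  4  5  6  7
 G  2  1  0  1  2  3  4  5  6
 A  3  2  1  1  1  2  3  4  5
 G  4  3  2  2  2  1  2  3  4
 C  5  4  3  2  3  2  1  2  3
 G  6  5  4  3  3  3  2  2  3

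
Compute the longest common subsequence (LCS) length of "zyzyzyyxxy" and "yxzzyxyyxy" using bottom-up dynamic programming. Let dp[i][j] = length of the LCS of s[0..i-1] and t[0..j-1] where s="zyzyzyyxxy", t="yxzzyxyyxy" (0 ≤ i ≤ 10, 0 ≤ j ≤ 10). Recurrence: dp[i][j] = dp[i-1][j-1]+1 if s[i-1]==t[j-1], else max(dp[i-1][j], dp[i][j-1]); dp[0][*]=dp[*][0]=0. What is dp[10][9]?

   ''  y  x  z  z  y  x  y  y  x  y
''  0  0  0  0  0  0  0  0  0  0  0
 z  0  0  0  1  1  1  1  1  1  1  1
 y  0  1  1  1  1  2  2  2  2  2  2
 z  0  1  1  2  2  2  2  2  2  2  2
 y  0  1  1  2  2  3  3  3  3  3  3
 z  0  1  1  2  3  3  3  3  3  3  3
 y  0  1  1  2  3  4  4  4  4  4  4
 y  0  1  1  2  3  4  4  5  5  5  5
 x  0  1  2  2  3  4  5  5  5  6  6
 x  0  1  2  2  3  4  5  5  5  6  6
 y  0  1  2  2  3  4  5  6  6  6  7

6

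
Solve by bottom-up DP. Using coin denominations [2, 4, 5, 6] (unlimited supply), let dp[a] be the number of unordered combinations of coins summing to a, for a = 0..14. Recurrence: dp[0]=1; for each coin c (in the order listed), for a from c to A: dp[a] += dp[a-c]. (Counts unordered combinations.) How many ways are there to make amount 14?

10

after  coin     0     1     2     3     4     5     6     7     8     9    10    11    12    13    14
          2     1     0     1     0     1     0     1     0     1     0     1     0     1     0     1
          4     1     0     1     0     2     0     2     0     3     0     3     0     4     0     4
          5     1     0     1     0     2     1     2     1     3     2     4     2     5     3     6
          6     1     0     1     0     2     1     3     1     4     2     6     3     8     4    10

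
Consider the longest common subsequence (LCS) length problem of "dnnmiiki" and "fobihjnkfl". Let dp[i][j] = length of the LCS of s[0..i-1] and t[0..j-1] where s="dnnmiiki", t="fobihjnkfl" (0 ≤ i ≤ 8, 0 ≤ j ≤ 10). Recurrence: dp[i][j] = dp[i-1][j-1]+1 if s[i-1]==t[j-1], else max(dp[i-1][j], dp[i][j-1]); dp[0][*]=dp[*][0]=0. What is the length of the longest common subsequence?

   ''  f  o  b  i  h  j  n  k  f  l
''  0  0  0  0  0  0  0  0  0  0  0
 d  0  0  0  0  0  0  0  0  0  0  0
 n  0  0  0  0  0  0  0  1  1  1  1
 n  0  0  0  0  0  0  0  1  1  1  1
 m  0  0  0  0  0  0  0  1  1  1  1
 i  0  0  0  0  1  1  1  1  1  1  1
 i  0  0  0  0  1  1  1  1  1  1  1
 k  0  0  0  0  1  1  1  1  2  2  2
 i  0  0  0  0  1  1  1  1  2  2  2

2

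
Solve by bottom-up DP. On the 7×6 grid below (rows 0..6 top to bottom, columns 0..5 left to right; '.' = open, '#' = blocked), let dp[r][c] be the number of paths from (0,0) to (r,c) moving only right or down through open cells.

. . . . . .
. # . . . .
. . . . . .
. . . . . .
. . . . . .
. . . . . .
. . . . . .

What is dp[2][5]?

r\c   0   1   2   3   4   5
  0   1   1   1   1   1   1
  1   1   0   1   2   3   4
  2   1   1   2   4   7  11
  3   1   2   4   8  15  26
  4   1   3   7  15  30  56
  5   1   4  11  26  56 112
  6   1   5  16  42  98 210

11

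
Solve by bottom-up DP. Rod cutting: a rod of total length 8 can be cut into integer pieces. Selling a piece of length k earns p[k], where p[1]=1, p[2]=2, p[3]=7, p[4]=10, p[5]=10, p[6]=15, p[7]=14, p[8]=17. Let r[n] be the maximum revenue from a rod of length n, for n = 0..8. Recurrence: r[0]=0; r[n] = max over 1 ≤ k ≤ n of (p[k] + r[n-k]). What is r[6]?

15

   n    0    1    2    3    4    5    6    7    8
r[n]    0    1    2    7   10   11   15   17   20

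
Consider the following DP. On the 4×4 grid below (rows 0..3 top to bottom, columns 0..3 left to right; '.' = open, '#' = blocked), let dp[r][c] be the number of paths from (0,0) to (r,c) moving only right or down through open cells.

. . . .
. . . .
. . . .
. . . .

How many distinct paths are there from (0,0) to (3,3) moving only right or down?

r\c   0   1   2   3
  0   1   1   1   1
  1   1   2   3   4
  2   1   3   6  10
  3   1   4  10  20

20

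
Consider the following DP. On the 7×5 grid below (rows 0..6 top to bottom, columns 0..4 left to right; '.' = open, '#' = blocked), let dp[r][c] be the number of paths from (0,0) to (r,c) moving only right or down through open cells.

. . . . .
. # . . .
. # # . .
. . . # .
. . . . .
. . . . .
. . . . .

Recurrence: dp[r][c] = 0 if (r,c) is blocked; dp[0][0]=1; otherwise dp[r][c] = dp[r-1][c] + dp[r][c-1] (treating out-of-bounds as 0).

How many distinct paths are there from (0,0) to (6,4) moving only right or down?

36

r\c   0   1   2   3   4
  0   1   1   1   1   1
  1   1   0   1   2   3
  2   1   0   0   2   5
  3   1   1   1   0   5
  4   1   2   3   3   8
  5   1   3   6   9  17
  6   1   4  10  19  36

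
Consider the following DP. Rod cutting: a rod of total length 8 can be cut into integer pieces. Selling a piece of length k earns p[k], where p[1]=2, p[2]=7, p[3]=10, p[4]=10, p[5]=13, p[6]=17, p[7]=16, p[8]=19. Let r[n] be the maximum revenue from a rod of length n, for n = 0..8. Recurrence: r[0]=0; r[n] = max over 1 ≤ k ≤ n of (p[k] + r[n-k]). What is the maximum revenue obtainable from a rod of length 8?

   n    0    1    2    3    4    5    6    7    8
r[n]    0    2    7   10   14   17   21   24   28

28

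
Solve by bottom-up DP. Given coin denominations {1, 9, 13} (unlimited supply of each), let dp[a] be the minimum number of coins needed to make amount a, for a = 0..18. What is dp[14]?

 a  0  1  2  3  4  5  6  7  8  9 10 11 12 13 14 15 16 17 18
dp  0  1  2  3  4  5  6  7  8  1  2  3  4  1  2  3  4  5  2

2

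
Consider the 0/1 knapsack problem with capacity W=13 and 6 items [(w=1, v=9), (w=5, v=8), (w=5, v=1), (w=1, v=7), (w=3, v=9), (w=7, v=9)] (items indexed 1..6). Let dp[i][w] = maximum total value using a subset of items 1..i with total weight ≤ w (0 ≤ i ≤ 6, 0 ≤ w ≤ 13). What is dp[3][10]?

i\w   0   1   2   3   4   5   6   7   8   9  10  11  12  13
  0   0   0   0   0   0   0   0   0   0   0   0   0   0   0
  1   0   9   9   9   9   9   9   9   9   9   9   9   9   9
  2   0   9   9   9   9   9  17  17  17  17  17  17  17  17
  3   0   9   9   9   9   9  17  17  17  17  17  18  18  18
  4   0   9  16  16  16  16  17  24  24  24  24  24  25  25
  5   0   9  16  16  18  25  25  25  25  26  33  33  33  33
  6   0   9  16  16  18  25  25  25  25  26  33  33  34  34

17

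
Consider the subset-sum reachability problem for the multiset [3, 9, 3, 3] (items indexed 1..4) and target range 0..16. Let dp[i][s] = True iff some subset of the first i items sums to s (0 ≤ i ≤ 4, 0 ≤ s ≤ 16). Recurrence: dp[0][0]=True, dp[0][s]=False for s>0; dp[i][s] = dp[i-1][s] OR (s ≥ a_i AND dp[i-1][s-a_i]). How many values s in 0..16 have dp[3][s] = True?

6

i\s   0   1   2   3   4   5   6   7   8   9  10  11  12  13  14  15  16
  0   T   F   F   F   F   F   F   F   F   F   F   F   F   F   F   F   F
  1   T   F   F   T   F   F   F   F   F   F   F   F   F   F   F   F   F
  2   T   F   F   T   F   F   F   F   F   T   F   F   T   F   F   F   F
  3   T   F   F   T   F   F   T   F   F   T   F   F   T   F   F   T   F
  4   T   F   F   T   F   F   T   F   F   T   F   F   T   F   F   T   F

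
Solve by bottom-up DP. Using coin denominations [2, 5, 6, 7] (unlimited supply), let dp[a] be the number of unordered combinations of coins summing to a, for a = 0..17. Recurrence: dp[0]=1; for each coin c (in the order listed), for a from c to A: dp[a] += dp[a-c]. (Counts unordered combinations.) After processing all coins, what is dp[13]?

after  coin     0     1     2     3     4     5     6     7     8     9    10    11    12    13    14    15    16    17
          2     1     0     1     0     1     0     1     0     1     0     1     0     1     0     1     0     1     0
          5     1     0     1     0     1     1     1     1     1     1     2     1     2     1     2     2     2     2
          6     1     0     1     0     1     1     2     1     2     1     3     2     4     2     4     3     5     4
          7     1     0     1     0     1     1     2     2     2     2     3     3     5     4     6     5     7     7

4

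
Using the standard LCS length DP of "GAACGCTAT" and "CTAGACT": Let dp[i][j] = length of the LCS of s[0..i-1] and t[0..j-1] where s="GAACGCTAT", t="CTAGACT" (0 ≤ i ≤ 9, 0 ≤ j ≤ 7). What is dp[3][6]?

2

   ''  C  T  A  G  A  C  T
''  0  0  0  0  0  0  0  0
 G  0  0  0  0  1  1  1  1
 A  0  0  0  1  1  2  2  2
 A  0  0  0  1  1  2  2  2
 C  0  1  1  1  1  2  3  3
 G  0  1  1  1  2  2  3  3
 C  0  1  1  1  2  2  3  3
 T  0  1  2  2  2  2  3  4
 A  0  1  2  3  3  3  3  4
 T  0  1  2  3  3  3  3  4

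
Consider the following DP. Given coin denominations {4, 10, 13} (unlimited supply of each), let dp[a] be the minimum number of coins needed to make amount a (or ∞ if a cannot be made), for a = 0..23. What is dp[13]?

 a  0  1  2  3  4  5  6  7  8  9 10 11 12 13 14 15 16 17 18 19 20 21 22 23
dp  0  -  -  -  1  -  -  -  2  -  1  -  3  1  2  -  4  2  3  -  2  3  4  2
(- denotes ∞ / unreachable)

1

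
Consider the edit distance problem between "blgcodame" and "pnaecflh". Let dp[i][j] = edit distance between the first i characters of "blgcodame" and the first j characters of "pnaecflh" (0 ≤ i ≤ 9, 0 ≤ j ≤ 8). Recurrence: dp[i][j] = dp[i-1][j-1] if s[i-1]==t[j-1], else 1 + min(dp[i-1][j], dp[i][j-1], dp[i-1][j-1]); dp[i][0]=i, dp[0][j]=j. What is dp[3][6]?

   ''  p  n  a  e  c  f  l  h
''  0  1  2  3  4  5  6  7  8
 b  1  1  2  3  4  5  6  7  8
 l  2  2  2  3  4  5  6  6  7
 g  3  3  3  3  4  5  6  7  7
 c  4  4  4  4  4  4  5  6  7
 o  5  5  5  5  5  5  5  6  7
 d  6  6  6  6  6  6  6  6  7
 a  7  7  7  6  7  7  7  7  7
 m  8  8  8  7  7  8  8  8  8
 e  9  9  9  8  7  8  9  9  9

6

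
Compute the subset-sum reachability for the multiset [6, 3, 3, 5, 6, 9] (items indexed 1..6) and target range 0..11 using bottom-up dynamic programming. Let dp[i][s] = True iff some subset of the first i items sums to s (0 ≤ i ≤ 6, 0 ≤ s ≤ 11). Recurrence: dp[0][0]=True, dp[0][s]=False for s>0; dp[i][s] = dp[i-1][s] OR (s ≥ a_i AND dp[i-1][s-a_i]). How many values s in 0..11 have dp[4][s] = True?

7

i\s   0   1   2   3   4   5   6   7   8   9  10  11
  0   T   F   F   F   F   F   F   F   F   F   F   F
  1   T   F   F   F   F   F   T   F   F   F   F   F
  2   T   F   F   T   F   F   T   F   F   T   F   F
  3   T   F   F   T   F   F   T   F   F   T   F   F
  4   T   F   F   T   F   T   T   F   T   T   F   T
  5   T   F   F   T   F   T   T   F   T   T   F   T
  6   T   F   F   T   F   T   T   F   T   T   F   T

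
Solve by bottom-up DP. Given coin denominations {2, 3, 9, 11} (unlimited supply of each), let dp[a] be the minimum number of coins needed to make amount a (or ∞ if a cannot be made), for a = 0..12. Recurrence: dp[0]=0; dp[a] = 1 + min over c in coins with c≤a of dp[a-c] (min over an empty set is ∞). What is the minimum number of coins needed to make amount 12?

 a  0  1  2  3  4  5  6  7  8  9 10 11 12
dp  0  -  1  1  2  2  2  3  3  1  4  1  2
(- denotes ∞ / unreachable)

2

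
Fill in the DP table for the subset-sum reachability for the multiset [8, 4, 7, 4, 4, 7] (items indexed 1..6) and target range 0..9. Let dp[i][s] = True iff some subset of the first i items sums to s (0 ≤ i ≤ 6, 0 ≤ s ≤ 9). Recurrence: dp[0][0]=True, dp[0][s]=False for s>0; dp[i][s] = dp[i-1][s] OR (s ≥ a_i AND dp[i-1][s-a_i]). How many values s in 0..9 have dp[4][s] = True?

4

i\s   0   1   2   3   4   5   6   7   8   9
  0   T   F   F   F   F   F   F   F   F   F
  1   T   F   F   F   F   F   F   F   T   F
  2   T   F   F   F   T   F   F   F   T   F
  3   T   F   F   F   T   F   F   T   T   F
  4   T   F   F   F   T   F   F   T   T   F
  5   T   F   F   F   T   F   F   T   T   F
  6   T   F   F   F   T   F   F   T   T   F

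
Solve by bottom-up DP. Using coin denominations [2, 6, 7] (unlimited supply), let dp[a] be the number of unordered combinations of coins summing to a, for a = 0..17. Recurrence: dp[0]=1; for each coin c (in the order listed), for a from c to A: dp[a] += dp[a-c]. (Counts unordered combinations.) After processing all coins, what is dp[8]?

after  coin     0     1     2     3     4     5     6     7     8     9    10    11    12    13    14    15    16    17
          2     1     0     1     0     1     0     1     0     1     0     1     0     1     0     1     0     1     0
          6     1     0     1     0     1     0     2     0     2     0     2     0     3     0     3     0     3     0
          7     1     0     1     0     1     0     2     1     2     1     2     1     3     2     4     2     4     2

2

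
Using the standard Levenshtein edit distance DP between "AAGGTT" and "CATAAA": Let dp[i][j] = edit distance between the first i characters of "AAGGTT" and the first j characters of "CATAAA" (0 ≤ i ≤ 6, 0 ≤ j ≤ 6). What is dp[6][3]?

4

   ''  C  A  T  A  A  A
''  0  1  2  3  4  5  6
 A  1  1  1  2  3  4  5
 A  2  2  1  2  2  3  4
 G  3  3  2  2  3  3  4
 G  4  4  3  3  3  4  4
 T  5  5  4  3  4  4  5
 T  6  6  5  4  4  5  5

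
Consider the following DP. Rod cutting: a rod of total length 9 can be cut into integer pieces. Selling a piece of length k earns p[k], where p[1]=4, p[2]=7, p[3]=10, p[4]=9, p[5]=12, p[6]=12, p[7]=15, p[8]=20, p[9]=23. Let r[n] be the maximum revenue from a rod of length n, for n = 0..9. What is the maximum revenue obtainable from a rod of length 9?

   n    0    1    2    3    4    5    6    7    8    9
r[n]    0    4    8   12   16   20   24   28   32   36

36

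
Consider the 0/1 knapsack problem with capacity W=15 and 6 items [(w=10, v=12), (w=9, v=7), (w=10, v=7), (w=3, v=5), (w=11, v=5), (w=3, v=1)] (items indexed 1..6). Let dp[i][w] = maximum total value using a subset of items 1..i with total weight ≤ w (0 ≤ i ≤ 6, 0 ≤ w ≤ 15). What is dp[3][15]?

12

i\w   0   1   2   3   4   5   6   7   8   9  10  11  12  13  14  15
  0   0   0   0   0   0   0   0   0   0   0   0   0   0   0   0   0
  1   0   0   0   0   0   0   0   0   0   0  12  12  12  12  12  12
  2   0   0   0   0   0   0   0   0   0   7  12  12  12  12  12  12
  3   0   0   0   0   0   0   0   0   0   7  12  12  12  12  12  12
  4   0   0   0   5   5   5   5   5   5   7  12  12  12  17  17  17
  5   0   0   0   5   5   5   5   5   5   7  12  12  12  17  17  17
  6   0   0   0   5   5   5   6   6   6   7  12  12  12  17  17  17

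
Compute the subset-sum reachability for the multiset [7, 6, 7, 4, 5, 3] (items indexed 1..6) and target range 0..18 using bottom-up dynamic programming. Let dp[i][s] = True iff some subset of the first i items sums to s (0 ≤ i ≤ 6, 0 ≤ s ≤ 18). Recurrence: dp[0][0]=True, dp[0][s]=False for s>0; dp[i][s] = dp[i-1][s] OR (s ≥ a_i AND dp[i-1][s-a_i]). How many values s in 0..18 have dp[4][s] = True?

10

i\s   0   1   2   3   4   5   6   7   8   9  10  11  12  13  14  15  16  17  18
  0   T   F   F   F   F   F   F   F   F   F   F   F   F   F   F   F   F   F   F
  1   T   F   F   F   F   F   F   T   F   F   F   F   F   F   F   F   F   F   F
  2   T   F   F   F   F   F   T   T   F   F   F   F   F   T   F   F   F   F   F
  3   T   F   F   F   F   F   T   T   F   F   F   F   F   T   T   F   F   F   F
  4   T   F   F   F   T   F   T   T   F   F   T   T   F   T   T   F   F   T   T
  5   T   F   F   F   T   T   T   T   F   T   T   T   T   T   T   T   T   T   T
  6   T   F   F   T   T   T   T   T   T   T   T   T   T   T   T   T   T   T   T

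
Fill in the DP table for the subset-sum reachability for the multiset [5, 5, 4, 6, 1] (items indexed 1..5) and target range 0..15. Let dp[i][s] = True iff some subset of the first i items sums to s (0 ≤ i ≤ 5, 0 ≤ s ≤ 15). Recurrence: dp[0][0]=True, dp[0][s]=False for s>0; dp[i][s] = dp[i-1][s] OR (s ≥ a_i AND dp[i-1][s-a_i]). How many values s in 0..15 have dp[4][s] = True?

9

i\s   0   1   2   3   4   5   6   7   8   9  10  11  12  13  14  15
  0   T   F   F   F   F   F   F   F   F   F   F   F   F   F   F   F
  1   T   F   F   F   F   T   F   F   F   F   F   F   F   F   F   F
  2   T   F   F   F   F   T   F   F   F   F   T   F   F   F   F   F
  3   T   F   F   F   T   T   F   F   F   T   T   F   F   F   T   F
  4   T   F   F   F   T   T   T   F   F   T   T   T   F   F   T   T
  5   T   T   F   F   T   T   T   T   F   T   T   T   T   F   T   T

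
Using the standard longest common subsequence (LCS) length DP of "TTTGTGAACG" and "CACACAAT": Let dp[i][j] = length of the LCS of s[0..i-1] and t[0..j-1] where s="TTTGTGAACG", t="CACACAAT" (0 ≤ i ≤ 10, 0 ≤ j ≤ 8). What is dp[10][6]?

   ''  C  A  C  A  C  A  A  T
''  0  0  0  0  0  0  0  0  0
 T  0  0  0  0  0  0  0  0  1
 T  0  0  0  0  0  0  0  0  1
 T  0  0  0  0  0  0  0  0  1
 G  0  0  0  0  0  0  0  0  1
 T  0  0  0  0  0  0  0  0  1
 G  0  0  0  0  0  0  0  0  1
 A  0  0  1  1  1  1  1  1  1
 A  0  0  1  1  2  2  2  2  2
 C  0  1  1  2  2  3  3  3  3
 G  0  1  1  2  2  3  3  3  3

3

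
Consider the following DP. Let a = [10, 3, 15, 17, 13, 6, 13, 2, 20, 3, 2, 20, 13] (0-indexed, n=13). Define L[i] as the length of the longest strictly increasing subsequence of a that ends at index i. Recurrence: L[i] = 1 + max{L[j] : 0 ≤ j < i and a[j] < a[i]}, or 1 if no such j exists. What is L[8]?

   i    0    1    2    3    4    5    6    7    8    9   10   11   12
a[i]   10    3   15   17   13    6   13    2   20    3    2   20   13
L[i]    1    1    2    3    2    2    3    1    4    2    1    4    3

4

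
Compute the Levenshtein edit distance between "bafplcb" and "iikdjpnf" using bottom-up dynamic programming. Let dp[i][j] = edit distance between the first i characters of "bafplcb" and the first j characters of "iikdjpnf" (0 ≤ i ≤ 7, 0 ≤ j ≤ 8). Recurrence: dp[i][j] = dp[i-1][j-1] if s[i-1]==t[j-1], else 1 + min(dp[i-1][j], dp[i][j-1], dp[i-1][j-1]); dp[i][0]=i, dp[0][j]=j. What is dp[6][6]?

   ''  i  i  k  d  j  p  n  f
''  0  1  2  3  4  5  6  7  8
 b  1  1  2  3  4  5  6  7  8
 a  2  2  2  3  4  5  6  7  8
 f  3  3  3  3  4  5  6  7  7
 p  4  4  4  4  4  5  5  6  7
 l  5  5  5  5  5  5  6  6  7
 c  6  6  6  6  6  6  6  7  7
 b  7  7  7  7  7  7  7  7  8

6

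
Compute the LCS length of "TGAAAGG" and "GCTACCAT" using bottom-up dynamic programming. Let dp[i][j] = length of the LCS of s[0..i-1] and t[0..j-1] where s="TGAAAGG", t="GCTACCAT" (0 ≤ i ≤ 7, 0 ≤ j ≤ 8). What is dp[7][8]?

   ''  G  C  T  A  C  C  A  T
''  0  0  0  0  0  0  0  0  0
 T  0  0  0  1  1  1  1  1  1
 G  0  1  1  1  1  1  1  1  1
 A  0  1  1  1  2  2  2  2  2
 A  0  1  1  1  2  2  2  3  3
 A  0  1  1  1  2  2  2  3  3
 G  0  1  1  1  2  2  2  3  3
 G  0  1  1  1  2  2  2  3  3

3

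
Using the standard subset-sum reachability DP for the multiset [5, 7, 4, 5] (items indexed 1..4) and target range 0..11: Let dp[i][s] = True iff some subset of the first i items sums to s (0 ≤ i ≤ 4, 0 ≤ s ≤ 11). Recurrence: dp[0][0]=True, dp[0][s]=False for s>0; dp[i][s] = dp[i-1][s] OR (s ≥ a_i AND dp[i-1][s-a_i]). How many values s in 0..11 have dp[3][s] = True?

i\s   0   1   2   3   4   5   6   7   8   9  10  11
  0   T   F   F   F   F   F   F   F   F   F   F   F
  1   T   F   F   F   F   T   F   F   F   F   F   F
  2   T   F   F   F   F   T   F   T   F   F   F   F
  3   T   F   F   F   T   T   F   T   F   T   F   T
  4   T   F   F   F   T   T   F   T   F   T   T   T

6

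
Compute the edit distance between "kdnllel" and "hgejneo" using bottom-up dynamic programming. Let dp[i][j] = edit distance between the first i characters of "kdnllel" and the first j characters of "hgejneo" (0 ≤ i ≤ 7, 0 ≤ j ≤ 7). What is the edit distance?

   ''  h  g  e  j  n  e  o
''  0  1  2  3  4  5  6  7
 k  1  1  2  3  4  5  6  7
 d  2  2  2  3  4  5  6  7
 n  3  3  3  3  4  4  5  6
 l  4  4  4  4  4  5  5  6
 l  5  5  5  5  5  5  6  6
 e  6  6  6  5  6  6  5  6
 l  7  7  7  6  6  7  6  6

6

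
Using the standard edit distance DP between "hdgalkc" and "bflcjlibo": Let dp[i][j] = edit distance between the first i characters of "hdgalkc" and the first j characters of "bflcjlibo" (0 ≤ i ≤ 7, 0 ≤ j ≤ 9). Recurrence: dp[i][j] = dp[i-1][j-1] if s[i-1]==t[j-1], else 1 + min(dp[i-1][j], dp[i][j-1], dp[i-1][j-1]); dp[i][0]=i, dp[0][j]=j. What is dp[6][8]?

7

   ''  b  f  l  c  j  l  i  b  o
''  0  1  2  3  4  5  6  7  8  9
 h  1  1  2  3  4  5  6  7  8  9
 d  2  2  2  3  4  5  6  7  8  9
 g  3  3  3  3  4  5  6  7  8  9
 a  4  4  4  4  4  5  6  7  8  9
 l  5  5  5  4  5  5  5  6  7  8
 k  6  6  6  5  5  6  6  6  7  8
 c  7  7  7  6  5  6  7  7  7  8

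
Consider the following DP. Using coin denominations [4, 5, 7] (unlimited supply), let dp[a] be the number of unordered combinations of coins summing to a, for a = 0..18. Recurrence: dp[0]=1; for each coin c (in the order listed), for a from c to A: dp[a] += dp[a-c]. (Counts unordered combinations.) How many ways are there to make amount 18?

2

after  coin     0     1     2     3     4     5     6     7     8     9    10    11    12    13    14    15    16    17    18
          4     1     0     0     0     1     0     0     0     1     0     0     0     1     0     0     0     1     0     0
          5     1     0     0     0     1     1     0     0     1     1     1     0     1     1     1     1     1     1     1
          7     1     0     0     0     1     1     0     1     1     1     1     1     2     1     2     2     2     2     2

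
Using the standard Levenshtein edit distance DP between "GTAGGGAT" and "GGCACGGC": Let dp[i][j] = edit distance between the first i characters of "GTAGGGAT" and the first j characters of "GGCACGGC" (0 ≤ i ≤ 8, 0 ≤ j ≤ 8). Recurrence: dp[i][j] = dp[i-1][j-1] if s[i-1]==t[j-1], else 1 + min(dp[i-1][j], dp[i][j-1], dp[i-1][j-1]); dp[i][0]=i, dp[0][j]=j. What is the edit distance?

   ''  G  G  C  A  C  G  G  C
''  0  1  2  3  4  5  6  7  8
 G  1  0  1  2  3  4  5  6  7
 T  2  1  1  2  3  4  5  6  7
 A  3  2  2  2  2  3  4  5  6
 G  4  3  2  3  3  3  3  4  5
 G  5  4  3  3  4  4  3  3  4
 G  6  5  4  4  4  5  4  3  4
 A  7  6  5  5  4  5  5  4  4
 T  8  7  6  6  5  5  6  5  5

5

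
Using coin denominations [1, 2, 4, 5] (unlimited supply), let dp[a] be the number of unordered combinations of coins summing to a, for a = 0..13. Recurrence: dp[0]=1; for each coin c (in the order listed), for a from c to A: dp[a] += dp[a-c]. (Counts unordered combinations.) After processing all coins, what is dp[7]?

after  coin     0     1     2     3     4     5     6     7     8     9    10    11    12    13
          1     1     1     1     1     1     1     1     1     1     1     1     1     1     1
          2     1     1     2     2     3     3     4     4     5     5     6     6     7     7
          4     1     1     2     2     4     4     6     6     9     9    12    12    16    16
          5     1     1     2     2     4     5     7     8    11    13    17    19    24    27

8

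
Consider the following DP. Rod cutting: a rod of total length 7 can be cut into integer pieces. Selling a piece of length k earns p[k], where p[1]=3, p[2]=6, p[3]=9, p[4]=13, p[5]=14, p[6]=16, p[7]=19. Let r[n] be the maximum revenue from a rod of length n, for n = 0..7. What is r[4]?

   n    0    1    2    3    4    5    6    7
r[n]    0    3    6    9   13   16   19   22

13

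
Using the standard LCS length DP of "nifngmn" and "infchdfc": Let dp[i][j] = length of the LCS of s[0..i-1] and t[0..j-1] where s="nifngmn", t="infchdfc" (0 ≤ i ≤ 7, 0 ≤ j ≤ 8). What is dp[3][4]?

2

   ''  i  n  f  c  h  d  f  c
''  0  0  0  0  0  0  0  0  0
 n  0  0  1  1  1  1  1  1  1
 i  0  1  1  1  1  1  1  1  1
 f  0  1  1  2  2  2  2  2  2
 n  0  1  2  2  2  2  2  2  2
 g  0  1  2  2  2  2  2  2  2
 m  0  1  2  2  2  2  2  2  2
 n  0  1  2  2  2  2  2  2  2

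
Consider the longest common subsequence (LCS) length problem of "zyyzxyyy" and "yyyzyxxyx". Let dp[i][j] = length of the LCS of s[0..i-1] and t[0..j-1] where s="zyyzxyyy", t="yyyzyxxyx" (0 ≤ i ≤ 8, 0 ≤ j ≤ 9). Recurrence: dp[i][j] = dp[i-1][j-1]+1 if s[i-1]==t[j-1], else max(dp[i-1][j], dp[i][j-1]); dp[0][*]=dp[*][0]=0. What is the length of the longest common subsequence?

   ''  y  y  y  z  y  x  x  y  x
''  0  0  0  0  0  0  0  0  0  0
 z  0  0  0  0  1  1  1  1  1  1
 y  0  1  1  1  1  2  2  2  2  2
 y  0  1  2  2  2  2  2  2  3  3
 z  0  1  2  2  3  3  3  3  3  3
 x  0  1  2  2  3  3  4  4  4  4
 y  0  1  2  3  3  4  4  4  5  5
 y  0  1  2  3  3  4  4  4  5  5
 y  0  1  2  3  3  4  4  4  5  5

5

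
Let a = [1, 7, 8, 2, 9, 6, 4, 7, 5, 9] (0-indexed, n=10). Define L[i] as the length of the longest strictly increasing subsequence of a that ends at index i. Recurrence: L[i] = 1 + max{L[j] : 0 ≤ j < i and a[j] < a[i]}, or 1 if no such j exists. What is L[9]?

5

   i    0    1    2    3    4    5    6    7    8    9
a[i]    1    7    8    2    9    6    4    7    5    9
L[i]    1    2    3    2    4    3    3    4    4    5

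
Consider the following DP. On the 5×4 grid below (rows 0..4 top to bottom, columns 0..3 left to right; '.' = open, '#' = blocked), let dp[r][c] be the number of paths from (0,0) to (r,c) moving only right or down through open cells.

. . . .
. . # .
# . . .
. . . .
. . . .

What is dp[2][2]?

r\c   0   1   2   3
  0   1   1   1   1
  1   1   2   0   1
  2   0   2   2   3
  3   0   2   4   7
  4   0   2   6  13

2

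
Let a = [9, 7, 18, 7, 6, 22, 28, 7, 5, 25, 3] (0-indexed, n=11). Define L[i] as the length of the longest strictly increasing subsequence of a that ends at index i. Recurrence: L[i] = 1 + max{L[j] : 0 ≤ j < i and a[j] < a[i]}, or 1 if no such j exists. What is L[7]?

2

   i    0    1    2    3    4    5    6    7    8    9   10
a[i]    9    7   18    7    6   22   28    7    5   25    3
L[i]    1    1    2    1    1    3    4    2    1    4    1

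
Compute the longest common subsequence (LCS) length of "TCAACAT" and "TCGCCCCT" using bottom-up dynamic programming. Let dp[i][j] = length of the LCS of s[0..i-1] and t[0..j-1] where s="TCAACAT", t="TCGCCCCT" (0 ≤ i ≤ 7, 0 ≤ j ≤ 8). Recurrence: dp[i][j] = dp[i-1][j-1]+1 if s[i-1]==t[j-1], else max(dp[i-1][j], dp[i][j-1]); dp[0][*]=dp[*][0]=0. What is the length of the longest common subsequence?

   ''  T  C  G  C  C  C  C  T
''  0  0  0  0  0  0  0  0  0
 T  0  1  1  1  1  1  1  1  1
 C  0  1  2  2  2  2  2  2  2
 A  0  1  2  2  2  2  2  2  2
 A  0  1  2  2  2  2  2  2  2
 C  0  1  2  2  3  3  3  3  3
 A  0  1  2  2  3  3  3  3  3
 T  0  1  2  2  3  3  3  3  4

4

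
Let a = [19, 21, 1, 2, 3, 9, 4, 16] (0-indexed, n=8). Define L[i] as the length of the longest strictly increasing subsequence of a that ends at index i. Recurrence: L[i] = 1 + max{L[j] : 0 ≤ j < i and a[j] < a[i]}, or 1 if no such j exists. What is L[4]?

3

   i    0    1    2    3    4    5    6    7
a[i]   19   21    1    2    3    9    4   16
L[i]    1    2    1    2    3    4    4    5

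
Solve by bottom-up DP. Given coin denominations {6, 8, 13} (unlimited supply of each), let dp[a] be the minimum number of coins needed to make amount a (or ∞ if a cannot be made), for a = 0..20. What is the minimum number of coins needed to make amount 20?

3

 a  0  1  2  3  4  5  6  7  8  9 10 11 12 13 14 15 16 17 18 19 20
dp  0  -  -  -  -  -  1  -  1  -  -  -  2  1  2  -  2  -  3  2  3
(- denotes ∞ / unreachable)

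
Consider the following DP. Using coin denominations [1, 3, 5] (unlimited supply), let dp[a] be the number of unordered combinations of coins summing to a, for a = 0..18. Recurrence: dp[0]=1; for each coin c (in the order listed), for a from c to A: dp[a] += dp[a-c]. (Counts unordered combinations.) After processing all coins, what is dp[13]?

10

after  coin     0     1     2     3     4     5     6     7     8     9    10    11    12    13    14    15    16    17    18
          1     1     1     1     1     1     1     1     1     1     1     1     1     1     1     1     1     1     1     1
          3     1     1     1     2     2     2     3     3     3     4     4     4     5     5     5     6     6     6     7
          5     1     1     1     2     2     3     4     4     5     6     7     8     9    10    11    13    14    15    17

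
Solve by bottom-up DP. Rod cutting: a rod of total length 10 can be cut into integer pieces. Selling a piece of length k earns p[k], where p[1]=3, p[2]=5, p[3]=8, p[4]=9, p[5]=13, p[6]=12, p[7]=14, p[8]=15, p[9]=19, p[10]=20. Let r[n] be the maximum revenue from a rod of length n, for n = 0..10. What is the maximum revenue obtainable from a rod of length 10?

   n    0    1    2    3    4    5    6    7    8    9   10
r[n]    0    3    6    9   12   15   18   21   24   27   30

30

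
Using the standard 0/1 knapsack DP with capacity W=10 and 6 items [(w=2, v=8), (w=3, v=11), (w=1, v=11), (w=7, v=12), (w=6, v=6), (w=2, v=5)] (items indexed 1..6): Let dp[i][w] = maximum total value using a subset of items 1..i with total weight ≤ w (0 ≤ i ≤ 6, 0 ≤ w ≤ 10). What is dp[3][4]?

22

i\w   0   1   2   3   4   5   6   7   8   9  10
  0   0   0   0   0   0   0   0   0   0   0   0
  1   0   0   8   8   8   8   8   8   8   8   8
  2   0   0   8  11  11  19  19  19  19  19  19
  3   0  11  11  19  22  22  30  30  30  30  30
  4   0  11  11  19  22  22  30  30  30  30  31
  5   0  11  11  19  22  22  30  30  30  30  31
  6   0  11  11  19  22  24  30  30  35  35  35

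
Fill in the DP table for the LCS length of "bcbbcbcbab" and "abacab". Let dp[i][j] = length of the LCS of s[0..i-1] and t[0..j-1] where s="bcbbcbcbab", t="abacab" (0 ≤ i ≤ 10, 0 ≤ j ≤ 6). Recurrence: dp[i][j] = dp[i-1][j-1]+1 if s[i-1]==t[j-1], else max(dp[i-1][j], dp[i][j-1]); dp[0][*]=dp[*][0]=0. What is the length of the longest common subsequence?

4

   ''  a  b  a  c  a  b
''  0  0  0  0  0  0  0
 b  0  0  1  1  1  1  1
 c  0  0  1  1  2  2  2
 b  0  0  1  1  2  2  3
 b  0  0  1  1  2  2  3
 c  0  0  1  1  2  2  3
 b  0  0  1  1  2  2  3
 c  0  0  1  1  2  2  3
 b  0  0  1  1  2  2  3
 a  0  1  1  2  2  3  3
 b  0  1  2  2  2  3  4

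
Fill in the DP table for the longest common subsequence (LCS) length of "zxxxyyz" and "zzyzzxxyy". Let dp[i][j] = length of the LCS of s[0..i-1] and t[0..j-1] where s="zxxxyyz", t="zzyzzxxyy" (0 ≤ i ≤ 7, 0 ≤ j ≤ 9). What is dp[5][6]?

   ''  z  z  y  z  z  x  x  y  y
''  0  0  0  0  0  0  0  0  0  0
 z  0  1  1  1  1  1  1  1  1  1
 x  0  1  1  1  1  1  2  2  2  2
 x  0  1  1  1  1  1  2  3  3  3
 x  0  1  1  1  1  1  2  3  3  3
 y  0  1  1  2  2  2  2  3  4  4
 y  0  1  1  2  2  2  2  3  4  5
 z  0  1  2  2  3  3  3  3  4  5

2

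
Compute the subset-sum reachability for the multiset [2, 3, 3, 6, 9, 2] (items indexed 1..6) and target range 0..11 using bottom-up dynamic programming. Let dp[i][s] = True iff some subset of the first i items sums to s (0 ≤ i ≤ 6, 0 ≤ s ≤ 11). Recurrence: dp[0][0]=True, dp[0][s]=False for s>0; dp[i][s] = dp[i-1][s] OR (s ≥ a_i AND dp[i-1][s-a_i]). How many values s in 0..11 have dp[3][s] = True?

i\s   0   1   2   3   4   5   6   7   8   9  10  11
  0   T   F   F   F   F   F   F   F   F   F   F   F
  1   T   F   T   F   F   F   F   F   F   F   F   F
  2   T   F   T   T   F   T   F   F   F   F   F   F
  3   T   F   T   T   F   T   T   F   T   F   F   F
  4   T   F   T   T   F   T   T   F   T   T   F   T
  5   T   F   T   T   F   T   T   F   T   T   F   T
  6   T   F   T   T   T   T   T   T   T   T   T   T

6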